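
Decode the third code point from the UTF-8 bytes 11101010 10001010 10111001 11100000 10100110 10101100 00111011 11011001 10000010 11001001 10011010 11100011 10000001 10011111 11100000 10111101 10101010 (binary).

Offset 0: leading byte 0xEA = 11101010 → 3-byte char #1 = EA 8A B9.
Offset 3: leading byte 0xE0 = 11100000 → 3-byte char #2 = E0 A6 AC.
Offset 6: leading byte 0x3B = 00111011 → 1-byte char #3 = 3B.
Leading byte 0x3B = 00111011 matches 0xxxxxxx → 1-byte sequence.
Byte 1: 0x3B = 00111011, payload 0111011 (7 bits).
Concatenate: 0111011 = 0x3B (7 bits → U+003B).

U+003B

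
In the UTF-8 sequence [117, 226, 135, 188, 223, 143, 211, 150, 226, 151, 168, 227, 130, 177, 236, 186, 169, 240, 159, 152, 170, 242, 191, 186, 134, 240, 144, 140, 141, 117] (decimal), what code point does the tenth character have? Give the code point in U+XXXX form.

U+1030D

Offset 0: leading byte 0x75 = 01110101 → 1-byte char #1 = 75.
Offset 1: leading byte 0xE2 = 11100010 → 3-byte char #2 = E2 87 BC.
Offset 4: leading byte 0xDF = 11011111 → 2-byte char #3 = DF 8F.
Offset 6: leading byte 0xD3 = 11010011 → 2-byte char #4 = D3 96.
Offset 8: leading byte 0xE2 = 11100010 → 3-byte char #5 = E2 97 A8.
Offset 11: leading byte 0xE3 = 11100011 → 3-byte char #6 = E3 82 B1.
Offset 14: leading byte 0xEC = 11101100 → 3-byte char #7 = EC BA A9.
Offset 17: leading byte 0xF0 = 11110000 → 4-byte char #8 = F0 9F 98 AA.
Offset 21: leading byte 0xF2 = 11110010 → 4-byte char #9 = F2 BF BA 86.
Offset 25: leading byte 0xF0 = 11110000 → 4-byte char #10 = F0 90 8C 8D.
Leading byte 0xF0 = 11110000 matches 11110xxx → 4-byte sequence.
Byte 1: 0xF0 = 11110000, payload 000 (3 bits).
Byte 2: 0x90 = 10010000 (10xxxxxx ✓), payload 010000.
Byte 3: 0x8C = 10001100 (10xxxxxx ✓), payload 001100.
Byte 4: 0x8D = 10001101 (10xxxxxx ✓), payload 001101.
Concatenate: 000010000001100001101 = 0x1030D (21 bits → U+1030D).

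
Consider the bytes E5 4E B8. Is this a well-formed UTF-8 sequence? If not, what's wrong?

Leading byte 0xE5 = 11100101 → 3-byte form.
Byte 2 is 0x4E = 01001110, which is not 10xxxxxx — expected a continuation byte.

invalid (non-continuation byte where continuation expected)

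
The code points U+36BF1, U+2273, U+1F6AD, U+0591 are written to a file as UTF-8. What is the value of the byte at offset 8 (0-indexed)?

U+36BF1 → 4-byte form F0 B6 AF B1 at offsets 0–3.
U+2273 → 3-byte form E2 89 B3 at offsets 4–6.
U+1F6AD → 4-byte form F0 9F 9A AD at offsets 7–10.
Offset 8 falls in char 3's range; it's byte 2 of F0 9F 9A AD = 0x9F.

0x9F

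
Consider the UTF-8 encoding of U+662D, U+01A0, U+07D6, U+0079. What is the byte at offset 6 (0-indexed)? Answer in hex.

U+662D → 3-byte form E6 98 AD at offsets 0–2.
U+01A0 → 2-byte form C6 A0 at offsets 3–4.
U+07D6 → 2-byte form DF 96 at offsets 5–6.
Offset 6 falls in char 3's range; it's byte 2 of DF 96 = 0x96.

0x96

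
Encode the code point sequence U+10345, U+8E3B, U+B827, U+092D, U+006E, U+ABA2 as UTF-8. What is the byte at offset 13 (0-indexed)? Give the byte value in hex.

U+10345 → 4-byte form F0 90 8D 85 at offsets 0–3.
U+8E3B → 3-byte form E8 B8 BB at offsets 4–6.
U+B827 → 3-byte form EB A0 A7 at offsets 7–9.
U+092D → 3-byte form E0 A4 AD at offsets 10–12.
U+006E → 1-byte form 6E at offsets 13–13.
Offset 13 falls in char 5's range; it's byte 1 of 6E = 0x6E.

0x6E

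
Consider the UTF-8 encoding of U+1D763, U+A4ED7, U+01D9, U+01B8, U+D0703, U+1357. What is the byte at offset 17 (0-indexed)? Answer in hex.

U+1D763 → 4-byte form F0 9D 9D A3 at offsets 0–3.
U+A4ED7 → 4-byte form F2 A4 BB 97 at offsets 4–7.
U+01D9 → 2-byte form C7 99 at offsets 8–9.
U+01B8 → 2-byte form C6 B8 at offsets 10–11.
U+D0703 → 4-byte form F3 90 9C 83 at offsets 12–15.
U+1357 → 3-byte form E1 8D 97 at offsets 16–18.
Offset 17 falls in char 6's range; it's byte 2 of E1 8D 97 = 0x8D.

0x8D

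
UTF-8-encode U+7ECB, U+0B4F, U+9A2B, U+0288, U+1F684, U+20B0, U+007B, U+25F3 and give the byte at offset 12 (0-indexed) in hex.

U+7ECB → 3-byte form E7 BB 8B at offsets 0–2.
U+0B4F → 3-byte form E0 AD 8F at offsets 3–5.
U+9A2B → 3-byte form E9 A8 AB at offsets 6–8.
U+0288 → 2-byte form CA 88 at offsets 9–10.
U+1F684 → 4-byte form F0 9F 9A 84 at offsets 11–14.
Offset 12 falls in char 5's range; it's byte 2 of F0 9F 9A 84 = 0x9F.

0x9F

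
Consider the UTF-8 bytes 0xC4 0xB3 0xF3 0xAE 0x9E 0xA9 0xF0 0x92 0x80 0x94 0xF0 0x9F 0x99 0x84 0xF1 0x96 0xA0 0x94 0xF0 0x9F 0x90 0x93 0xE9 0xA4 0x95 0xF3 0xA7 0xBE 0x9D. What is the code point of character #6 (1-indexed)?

U+1F413

Offset 0: leading byte 0xC4 = 11000100 → 2-byte char #1 = C4 B3.
Offset 2: leading byte 0xF3 = 11110011 → 4-byte char #2 = F3 AE 9E A9.
Offset 6: leading byte 0xF0 = 11110000 → 4-byte char #3 = F0 92 80 94.
Offset 10: leading byte 0xF0 = 11110000 → 4-byte char #4 = F0 9F 99 84.
Offset 14: leading byte 0xF1 = 11110001 → 4-byte char #5 = F1 96 A0 94.
Offset 18: leading byte 0xF0 = 11110000 → 4-byte char #6 = F0 9F 90 93.
Leading byte 0xF0 = 11110000 matches 11110xxx → 4-byte sequence.
Byte 1: 0xF0 = 11110000, payload 000 (3 bits).
Byte 2: 0x9F = 10011111 (10xxxxxx ✓), payload 011111.
Byte 3: 0x90 = 10010000 (10xxxxxx ✓), payload 010000.
Byte 4: 0x93 = 10010011 (10xxxxxx ✓), payload 010011.
Concatenate: 000011111010000010011 = 0x1F413 (21 bits → U+1F413).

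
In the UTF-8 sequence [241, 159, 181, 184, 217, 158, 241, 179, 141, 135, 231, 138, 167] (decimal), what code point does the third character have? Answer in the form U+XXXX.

U+73347

Offset 0: leading byte 0xF1 = 11110001 → 4-byte char #1 = F1 9F B5 B8.
Offset 4: leading byte 0xD9 = 11011001 → 2-byte char #2 = D9 9E.
Offset 6: leading byte 0xF1 = 11110001 → 4-byte char #3 = F1 B3 8D 87.
Leading byte 0xF1 = 11110001 matches 11110xxx → 4-byte sequence.
Byte 1: 0xF1 = 11110001, payload 001 (3 bits).
Byte 2: 0xB3 = 10110011 (10xxxxxx ✓), payload 110011.
Byte 3: 0x8D = 10001101 (10xxxxxx ✓), payload 001101.
Byte 4: 0x87 = 10000111 (10xxxxxx ✓), payload 000111.
Concatenate: 001110011001101000111 = 0x73347 (21 bits → U+73347).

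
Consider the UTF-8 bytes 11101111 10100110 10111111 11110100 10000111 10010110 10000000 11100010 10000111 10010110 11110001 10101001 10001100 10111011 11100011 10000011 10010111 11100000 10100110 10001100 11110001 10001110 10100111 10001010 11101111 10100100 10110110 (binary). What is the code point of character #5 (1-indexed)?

Offset 0: leading byte 0xEF = 11101111 → 3-byte char #1 = EF A6 BF.
Offset 3: leading byte 0xF4 = 11110100 → 4-byte char #2 = F4 87 96 80.
Offset 7: leading byte 0xE2 = 11100010 → 3-byte char #3 = E2 87 96.
Offset 10: leading byte 0xF1 = 11110001 → 4-byte char #4 = F1 A9 8C BB.
Offset 14: leading byte 0xE3 = 11100011 → 3-byte char #5 = E3 83 97.
Leading byte 0xE3 = 11100011 matches 1110xxxx → 3-byte sequence.
Byte 1: 0xE3 = 11100011, payload 0011 (4 bits).
Byte 2: 0x83 = 10000011 (10xxxxxx ✓), payload 000011.
Byte 3: 0x97 = 10010111 (10xxxxxx ✓), payload 010111.
Concatenate: 0011000011010111 = 0x30D7 (16 bits → U+30D7).

U+30D7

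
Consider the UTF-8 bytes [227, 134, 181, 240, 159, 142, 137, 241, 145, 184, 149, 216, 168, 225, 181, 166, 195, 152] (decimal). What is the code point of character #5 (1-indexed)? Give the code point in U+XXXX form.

U+1D66

Offset 0: leading byte 0xE3 = 11100011 → 3-byte char #1 = E3 86 B5.
Offset 3: leading byte 0xF0 = 11110000 → 4-byte char #2 = F0 9F 8E 89.
Offset 7: leading byte 0xF1 = 11110001 → 4-byte char #3 = F1 91 B8 95.
Offset 11: leading byte 0xD8 = 11011000 → 2-byte char #4 = D8 A8.
Offset 13: leading byte 0xE1 = 11100001 → 3-byte char #5 = E1 B5 A6.
Leading byte 0xE1 = 11100001 matches 1110xxxx → 3-byte sequence.
Byte 1: 0xE1 = 11100001, payload 0001 (4 bits).
Byte 2: 0xB5 = 10110101 (10xxxxxx ✓), payload 110101.
Byte 3: 0xA6 = 10100110 (10xxxxxx ✓), payload 100110.
Concatenate: 0001110101100110 = 0x1D66 (16 bits → U+1D66).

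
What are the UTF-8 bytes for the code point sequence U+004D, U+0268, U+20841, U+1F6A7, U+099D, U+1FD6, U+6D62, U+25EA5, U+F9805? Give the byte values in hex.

4D C9 A8 F0 A0 A1 81 F0 9F 9A A7 E0 A6 9D E1 BF 96 E6 B5 A2 F0 A5 BA A5 F3 B9 A0 85

U+004D: 1-byte form → 4D.
U+0268: 2-byte form → C9 A8.
U+20841: 4-byte form → F0 A0 A1 81.
U+1F6A7: 4-byte form → F0 9F 9A A7.
U+099D: 3-byte form → E0 A6 9D.
U+1FD6: 3-byte form → E1 BF 96.
U+6D62: 3-byte form → E6 B5 A2.
U+25EA5: 4-byte form → F0 A5 BA A5.
U+F9805: 4-byte form → F3 B9 A0 85.
Concatenated (28 bytes): 4D C9 A8 F0 A0 A1 81 F0 9F 9A A7 E0 A6 9D E1 BF 96 E6 B5 A2 F0 A5 BA A5 F3 B9 A0 85.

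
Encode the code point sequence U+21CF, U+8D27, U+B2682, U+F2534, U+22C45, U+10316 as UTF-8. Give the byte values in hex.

U+21CF: 3-byte form → E2 87 8F.
U+8D27: 3-byte form → E8 B4 A7.
U+B2682: 4-byte form → F2 B2 9A 82.
U+F2534: 4-byte form → F3 B2 94 B4.
U+22C45: 4-byte form → F0 A2 B1 85.
U+10316: 4-byte form → F0 90 8C 96.
Concatenated (22 bytes): E2 87 8F E8 B4 A7 F2 B2 9A 82 F3 B2 94 B4 F0 A2 B1 85 F0 90 8C 96.

E2 87 8F E8 B4 A7 F2 B2 9A 82 F3 B2 94 B4 F0 A2 B1 85 F0 90 8C 96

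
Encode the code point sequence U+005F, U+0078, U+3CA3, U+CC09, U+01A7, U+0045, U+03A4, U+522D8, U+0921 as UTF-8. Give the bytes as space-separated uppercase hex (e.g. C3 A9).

U+005F: 1-byte form → 5F.
U+0078: 1-byte form → 78.
U+3CA3: 3-byte form → E3 B2 A3.
U+CC09: 3-byte form → EC B0 89.
U+01A7: 2-byte form → C6 A7.
U+0045: 1-byte form → 45.
U+03A4: 2-byte form → CE A4.
U+522D8: 4-byte form → F1 92 8B 98.
U+0921: 3-byte form → E0 A4 A1.
Concatenated (20 bytes): 5F 78 E3 B2 A3 EC B0 89 C6 A7 45 CE A4 F1 92 8B 98 E0 A4 A1.

5F 78 E3 B2 A3 EC B0 89 C6 A7 45 CE A4 F1 92 8B 98 E0 A4 A1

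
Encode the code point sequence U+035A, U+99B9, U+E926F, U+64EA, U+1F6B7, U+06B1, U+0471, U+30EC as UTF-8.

CD 9A E9 A6 B9 F3 A9 89 AF E6 93 AA F0 9F 9A B7 DA B1 D1 B1 E3 83 AC

U+035A: 2-byte form → CD 9A.
U+99B9: 3-byte form → E9 A6 B9.
U+E926F: 4-byte form → F3 A9 89 AF.
U+64EA: 3-byte form → E6 93 AA.
U+1F6B7: 4-byte form → F0 9F 9A B7.
U+06B1: 2-byte form → DA B1.
U+0471: 2-byte form → D1 B1.
U+30EC: 3-byte form → E3 83 AC.
Concatenated (23 bytes): CD 9A E9 A6 B9 F3 A9 89 AF E6 93 AA F0 9F 9A B7 DA B1 D1 B1 E3 83 AC.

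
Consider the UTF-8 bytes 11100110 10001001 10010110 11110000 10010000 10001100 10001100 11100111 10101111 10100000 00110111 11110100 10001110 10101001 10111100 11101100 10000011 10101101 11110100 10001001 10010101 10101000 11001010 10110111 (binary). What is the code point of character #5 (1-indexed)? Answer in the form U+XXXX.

Offset 0: leading byte 0xE6 = 11100110 → 3-byte char #1 = E6 89 96.
Offset 3: leading byte 0xF0 = 11110000 → 4-byte char #2 = F0 90 8C 8C.
Offset 7: leading byte 0xE7 = 11100111 → 3-byte char #3 = E7 AF A0.
Offset 10: leading byte 0x37 = 00110111 → 1-byte char #4 = 37.
Offset 11: leading byte 0xF4 = 11110100 → 4-byte char #5 = F4 8E A9 BC.
Leading byte 0xF4 = 11110100 matches 11110xxx → 4-byte sequence.
Byte 1: 0xF4 = 11110100, payload 100 (3 bits).
Byte 2: 0x8E = 10001110 (10xxxxxx ✓), payload 001110.
Byte 3: 0xA9 = 10101001 (10xxxxxx ✓), payload 101001.
Byte 4: 0xBC = 10111100 (10xxxxxx ✓), payload 111100.
Concatenate: 100001110101001111100 = 0x10EA7C (21 bits → U+10EA7C).

U+10EA7C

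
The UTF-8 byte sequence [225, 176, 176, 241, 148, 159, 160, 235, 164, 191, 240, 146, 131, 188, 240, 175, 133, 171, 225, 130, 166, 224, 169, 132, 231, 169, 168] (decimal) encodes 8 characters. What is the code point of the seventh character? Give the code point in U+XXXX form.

U+0A44

Offset 0: leading byte 0xE1 = 11100001 → 3-byte char #1 = E1 B0 B0.
Offset 3: leading byte 0xF1 = 11110001 → 4-byte char #2 = F1 94 9F A0.
Offset 7: leading byte 0xEB = 11101011 → 3-byte char #3 = EB A4 BF.
Offset 10: leading byte 0xF0 = 11110000 → 4-byte char #4 = F0 92 83 BC.
Offset 14: leading byte 0xF0 = 11110000 → 4-byte char #5 = F0 AF 85 AB.
Offset 18: leading byte 0xE1 = 11100001 → 3-byte char #6 = E1 82 A6.
Offset 21: leading byte 0xE0 = 11100000 → 3-byte char #7 = E0 A9 84.
Leading byte 0xE0 = 11100000 matches 1110xxxx → 3-byte sequence.
Byte 1: 0xE0 = 11100000, payload 0000 (4 bits).
Byte 2: 0xA9 = 10101001 (10xxxxxx ✓), payload 101001.
Byte 3: 0x84 = 10000100 (10xxxxxx ✓), payload 000100.
Concatenate: 0000101001000100 = 0xA44 (16 bits → U+0A44).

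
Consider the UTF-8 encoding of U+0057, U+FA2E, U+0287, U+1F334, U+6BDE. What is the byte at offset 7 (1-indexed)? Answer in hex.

1-indexed offset 7 is 0-indexed offset 6.
U+0057 → 1-byte form 57 at offsets 0–0.
U+FA2E → 3-byte form EF A8 AE at offsets 1–3.
U+0287 → 2-byte form CA 87 at offsets 4–5.
U+1F334 → 4-byte form F0 9F 8C B4 at offsets 6–9.
Offset 6 falls in char 4's range; it's byte 1 of F0 9F 8C B4 = 0xF0.

0xF0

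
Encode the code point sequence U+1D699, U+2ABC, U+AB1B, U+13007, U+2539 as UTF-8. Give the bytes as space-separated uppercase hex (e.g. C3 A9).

U+1D699: 4-byte form → F0 9D 9A 99.
U+2ABC: 3-byte form → E2 AA BC.
U+AB1B: 3-byte form → EA AC 9B.
U+13007: 4-byte form → F0 93 80 87.
U+2539: 3-byte form → E2 94 B9.
Concatenated (17 bytes): F0 9D 9A 99 E2 AA BC EA AC 9B F0 93 80 87 E2 94 B9.

F0 9D 9A 99 E2 AA BC EA AC 9B F0 93 80 87 E2 94 B9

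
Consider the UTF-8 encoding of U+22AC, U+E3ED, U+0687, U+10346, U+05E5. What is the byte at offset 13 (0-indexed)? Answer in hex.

U+22AC → 3-byte form E2 8A AC at offsets 0–2.
U+E3ED → 3-byte form EE 8F AD at offsets 3–5.
U+0687 → 2-byte form DA 87 at offsets 6–7.
U+10346 → 4-byte form F0 90 8D 86 at offsets 8–11.
U+05E5 → 2-byte form D7 A5 at offsets 12–13.
Offset 13 falls in char 5's range; it's byte 2 of D7 A5 = 0xA5.

0xA5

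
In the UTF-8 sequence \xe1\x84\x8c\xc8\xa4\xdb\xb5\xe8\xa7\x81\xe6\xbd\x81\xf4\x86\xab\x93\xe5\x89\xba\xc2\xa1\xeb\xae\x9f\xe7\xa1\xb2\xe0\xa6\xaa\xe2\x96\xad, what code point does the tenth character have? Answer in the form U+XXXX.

Offset 0: leading byte 0xE1 = 11100001 → 3-byte char #1 = E1 84 8C.
Offset 3: leading byte 0xC8 = 11001000 → 2-byte char #2 = C8 A4.
Offset 5: leading byte 0xDB = 11011011 → 2-byte char #3 = DB B5.
Offset 7: leading byte 0xE8 = 11101000 → 3-byte char #4 = E8 A7 81.
Offset 10: leading byte 0xE6 = 11100110 → 3-byte char #5 = E6 BD 81.
Offset 13: leading byte 0xF4 = 11110100 → 4-byte char #6 = F4 86 AB 93.
Offset 17: leading byte 0xE5 = 11100101 → 3-byte char #7 = E5 89 BA.
Offset 20: leading byte 0xC2 = 11000010 → 2-byte char #8 = C2 A1.
Offset 22: leading byte 0xEB = 11101011 → 3-byte char #9 = EB AE 9F.
Offset 25: leading byte 0xE7 = 11100111 → 3-byte char #10 = E7 A1 B2.
Leading byte 0xE7 = 11100111 matches 1110xxxx → 3-byte sequence.
Byte 1: 0xE7 = 11100111, payload 0111 (4 bits).
Byte 2: 0xA1 = 10100001 (10xxxxxx ✓), payload 100001.
Byte 3: 0xB2 = 10110010 (10xxxxxx ✓), payload 110010.
Concatenate: 0111100001110010 = 0x7872 (16 bits → U+7872).

U+7872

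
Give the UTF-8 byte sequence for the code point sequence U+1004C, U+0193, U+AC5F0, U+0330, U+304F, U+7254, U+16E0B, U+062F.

U+1004C: 4-byte form → F0 90 81 8C.
U+0193: 2-byte form → C6 93.
U+AC5F0: 4-byte form → F2 AC 97 B0.
U+0330: 2-byte form → CC B0.
U+304F: 3-byte form → E3 81 8F.
U+7254: 3-byte form → E7 89 94.
U+16E0B: 4-byte form → F0 96 B8 8B.
U+062F: 2-byte form → D8 AF.
Concatenated (24 bytes): F0 90 81 8C C6 93 F2 AC 97 B0 CC B0 E3 81 8F E7 89 94 F0 96 B8 8B D8 AF.

F0 90 81 8C C6 93 F2 AC 97 B0 CC B0 E3 81 8F E7 89 94 F0 96 B8 8B D8 AF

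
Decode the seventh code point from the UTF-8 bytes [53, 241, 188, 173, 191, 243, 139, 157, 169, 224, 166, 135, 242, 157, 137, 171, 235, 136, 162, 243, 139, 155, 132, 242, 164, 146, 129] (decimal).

U+CB6C4

Offset 0: leading byte 0x35 = 00110101 → 1-byte char #1 = 35.
Offset 1: leading byte 0xF1 = 11110001 → 4-byte char #2 = F1 BC AD BF.
Offset 5: leading byte 0xF3 = 11110011 → 4-byte char #3 = F3 8B 9D A9.
Offset 9: leading byte 0xE0 = 11100000 → 3-byte char #4 = E0 A6 87.
Offset 12: leading byte 0xF2 = 11110010 → 4-byte char #5 = F2 9D 89 AB.
Offset 16: leading byte 0xEB = 11101011 → 3-byte char #6 = EB 88 A2.
Offset 19: leading byte 0xF3 = 11110011 → 4-byte char #7 = F3 8B 9B 84.
Leading byte 0xF3 = 11110011 matches 11110xxx → 4-byte sequence.
Byte 1: 0xF3 = 11110011, payload 011 (3 bits).
Byte 2: 0x8B = 10001011 (10xxxxxx ✓), payload 001011.
Byte 3: 0x9B = 10011011 (10xxxxxx ✓), payload 011011.
Byte 4: 0x84 = 10000100 (10xxxxxx ✓), payload 000100.
Concatenate: 011001011011011000100 = 0xCB6C4 (21 bits → U+CB6C4).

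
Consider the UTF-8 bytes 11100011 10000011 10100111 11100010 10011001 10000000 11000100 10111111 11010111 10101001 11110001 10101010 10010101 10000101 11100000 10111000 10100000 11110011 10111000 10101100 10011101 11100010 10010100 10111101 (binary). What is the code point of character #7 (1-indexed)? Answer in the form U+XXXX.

Offset 0: leading byte 0xE3 = 11100011 → 3-byte char #1 = E3 83 A7.
Offset 3: leading byte 0xE2 = 11100010 → 3-byte char #2 = E2 99 80.
Offset 6: leading byte 0xC4 = 11000100 → 2-byte char #3 = C4 BF.
Offset 8: leading byte 0xD7 = 11010111 → 2-byte char #4 = D7 A9.
Offset 10: leading byte 0xF1 = 11110001 → 4-byte char #5 = F1 AA 95 85.
Offset 14: leading byte 0xE0 = 11100000 → 3-byte char #6 = E0 B8 A0.
Offset 17: leading byte 0xF3 = 11110011 → 4-byte char #7 = F3 B8 AC 9D.
Leading byte 0xF3 = 11110011 matches 11110xxx → 4-byte sequence.
Byte 1: 0xF3 = 11110011, payload 011 (3 bits).
Byte 2: 0xB8 = 10111000 (10xxxxxx ✓), payload 111000.
Byte 3: 0xAC = 10101100 (10xxxxxx ✓), payload 101100.
Byte 4: 0x9D = 10011101 (10xxxxxx ✓), payload 011101.
Concatenate: 011111000101100011101 = 0xF8B1D (21 bits → U+F8B1D).

U+F8B1D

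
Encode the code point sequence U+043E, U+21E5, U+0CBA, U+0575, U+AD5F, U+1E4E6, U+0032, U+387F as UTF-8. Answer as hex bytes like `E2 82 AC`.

D0 BE E2 87 A5 E0 B2 BA D5 B5 EA B5 9F F0 9E 93 A6 32 E3 A1 BF

U+043E: 2-byte form → D0 BE.
U+21E5: 3-byte form → E2 87 A5.
U+0CBA: 3-byte form → E0 B2 BA.
U+0575: 2-byte form → D5 B5.
U+AD5F: 3-byte form → EA B5 9F.
U+1E4E6: 4-byte form → F0 9E 93 A6.
U+0032: 1-byte form → 32.
U+387F: 3-byte form → E3 A1 BF.
Concatenated (21 bytes): D0 BE E2 87 A5 E0 B2 BA D5 B5 EA B5 9F F0 9E 93 A6 32 E3 A1 BF.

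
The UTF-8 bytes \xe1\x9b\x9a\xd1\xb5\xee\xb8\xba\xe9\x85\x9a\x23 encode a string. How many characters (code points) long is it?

Byte at offset 0: 0xE1 = 11100001 → 3-byte char (#1). Advance 3.
Byte at offset 3: 0xD1 = 11010001 → 2-byte char (#2). Advance 2.
Byte at offset 5: 0xEE = 11101110 → 3-byte char (#3). Advance 3.
Byte at offset 8: 0xE9 = 11101001 → 3-byte char (#4). Advance 3.
Byte at offset 11: 0x23 = 00100011 → 1-byte char (#5). Advance 1.
Reached end at offset 12 after 5 code points.

5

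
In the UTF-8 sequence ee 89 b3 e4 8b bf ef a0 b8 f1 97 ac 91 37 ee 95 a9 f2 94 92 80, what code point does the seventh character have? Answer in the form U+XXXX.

U+94480

Offset 0: leading byte 0xEE = 11101110 → 3-byte char #1 = EE 89 B3.
Offset 3: leading byte 0xE4 = 11100100 → 3-byte char #2 = E4 8B BF.
Offset 6: leading byte 0xEF = 11101111 → 3-byte char #3 = EF A0 B8.
Offset 9: leading byte 0xF1 = 11110001 → 4-byte char #4 = F1 97 AC 91.
Offset 13: leading byte 0x37 = 00110111 → 1-byte char #5 = 37.
Offset 14: leading byte 0xEE = 11101110 → 3-byte char #6 = EE 95 A9.
Offset 17: leading byte 0xF2 = 11110010 → 4-byte char #7 = F2 94 92 80.
Leading byte 0xF2 = 11110010 matches 11110xxx → 4-byte sequence.
Byte 1: 0xF2 = 11110010, payload 010 (3 bits).
Byte 2: 0x94 = 10010100 (10xxxxxx ✓), payload 010100.
Byte 3: 0x92 = 10010010 (10xxxxxx ✓), payload 010010.
Byte 4: 0x80 = 10000000 (10xxxxxx ✓), payload 000000.
Concatenate: 010010100010010000000 = 0x94480 (21 bits → U+94480).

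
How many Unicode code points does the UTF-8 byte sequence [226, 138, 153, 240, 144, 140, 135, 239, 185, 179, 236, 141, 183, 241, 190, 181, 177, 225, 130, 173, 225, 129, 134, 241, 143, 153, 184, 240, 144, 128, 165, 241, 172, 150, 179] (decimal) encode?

Byte at offset 0: 0xE2 = 11100010 → 3-byte char (#1). Advance 3.
Byte at offset 3: 0xF0 = 11110000 → 4-byte char (#2). Advance 4.
Byte at offset 7: 0xEF = 11101111 → 3-byte char (#3). Advance 3.
Byte at offset 10: 0xEC = 11101100 → 3-byte char (#4). Advance 3.
Byte at offset 13: 0xF1 = 11110001 → 4-byte char (#5). Advance 4.
Byte at offset 17: 0xE1 = 11100001 → 3-byte char (#6). Advance 3.
Byte at offset 20: 0xE1 = 11100001 → 3-byte char (#7). Advance 3.
Byte at offset 23: 0xF1 = 11110001 → 4-byte char (#8). Advance 4.
Byte at offset 27: 0xF0 = 11110000 → 4-byte char (#9). Advance 4.
Byte at offset 31: 0xF1 = 11110001 → 4-byte char (#10). Advance 4.
Reached end at offset 35 after 10 code points.

10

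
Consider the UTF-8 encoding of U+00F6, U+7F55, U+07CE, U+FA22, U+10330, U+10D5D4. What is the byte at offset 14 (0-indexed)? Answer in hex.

0xF4

U+00F6 → 2-byte form C3 B6 at offsets 0–1.
U+7F55 → 3-byte form E7 BD 95 at offsets 2–4.
U+07CE → 2-byte form DF 8E at offsets 5–6.
U+FA22 → 3-byte form EF A8 A2 at offsets 7–9.
U+10330 → 4-byte form F0 90 8C B0 at offsets 10–13.
U+10D5D4 → 4-byte form F4 8D 97 94 at offsets 14–17.
Offset 14 falls in char 6's range; it's byte 1 of F4 8D 97 94 = 0xF4.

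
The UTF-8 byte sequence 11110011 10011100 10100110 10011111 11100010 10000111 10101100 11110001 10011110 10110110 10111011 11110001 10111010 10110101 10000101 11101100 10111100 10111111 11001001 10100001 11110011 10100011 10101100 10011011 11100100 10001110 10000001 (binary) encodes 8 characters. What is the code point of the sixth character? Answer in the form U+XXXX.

Offset 0: leading byte 0xF3 = 11110011 → 4-byte char #1 = F3 9C A6 9F.
Offset 4: leading byte 0xE2 = 11100010 → 3-byte char #2 = E2 87 AC.
Offset 7: leading byte 0xF1 = 11110001 → 4-byte char #3 = F1 9E B6 BB.
Offset 11: leading byte 0xF1 = 11110001 → 4-byte char #4 = F1 BA B5 85.
Offset 15: leading byte 0xEC = 11101100 → 3-byte char #5 = EC BC BF.
Offset 18: leading byte 0xC9 = 11001001 → 2-byte char #6 = C9 A1.
Leading byte 0xC9 = 11001001 matches 110xxxxx → 2-byte sequence.
Byte 1: 0xC9 = 11001001, payload 01001 (5 bits).
Byte 2: 0xA1 = 10100001 (10xxxxxx ✓), payload 100001.
Concatenate: 01001100001 = 0x261 (11 bits → U+0261).

U+0261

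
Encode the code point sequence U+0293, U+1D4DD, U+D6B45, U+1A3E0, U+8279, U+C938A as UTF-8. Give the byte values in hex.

CA 93 F0 9D 93 9D F3 96 AD 85 F0 9A 8F A0 E8 89 B9 F3 89 8E 8A

U+0293: 2-byte form → CA 93.
U+1D4DD: 4-byte form → F0 9D 93 9D.
U+D6B45: 4-byte form → F3 96 AD 85.
U+1A3E0: 4-byte form → F0 9A 8F A0.
U+8279: 3-byte form → E8 89 B9.
U+C938A: 4-byte form → F3 89 8E 8A.
Concatenated (21 bytes): CA 93 F0 9D 93 9D F3 96 AD 85 F0 9A 8F A0 E8 89 B9 F3 89 8E 8A.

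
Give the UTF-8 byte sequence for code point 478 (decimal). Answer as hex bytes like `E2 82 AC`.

U+01DE = 0x1DE = 478 decimal. In range U+0080–U+07FF → 2-byte form: 110xxxxx 10xxxxxx.
Binary (11 bits): 00111011110.
Split 5+6: 00111 | 011110.
Byte 1: 11000111 = 0xC7.
Byte 2: 10011110 = 0x9E.

C7 9E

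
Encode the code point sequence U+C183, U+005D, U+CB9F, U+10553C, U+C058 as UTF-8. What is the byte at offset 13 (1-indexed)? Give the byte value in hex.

0x81

1-indexed offset 13 is 0-indexed offset 12.
U+C183 → 3-byte form EC 86 83 at offsets 0–2.
U+005D → 1-byte form 5D at offsets 3–3.
U+CB9F → 3-byte form EC AE 9F at offsets 4–6.
U+10553C → 4-byte form F4 85 94 BC at offsets 7–10.
U+C058 → 3-byte form EC 81 98 at offsets 11–13.
Offset 12 falls in char 5's range; it's byte 2 of EC 81 98 = 0x81.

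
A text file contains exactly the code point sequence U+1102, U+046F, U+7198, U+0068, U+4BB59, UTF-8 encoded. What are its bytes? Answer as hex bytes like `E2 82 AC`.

E1 84 82 D1 AF E7 86 98 68 F1 8B AD 99

U+1102: 3-byte form → E1 84 82.
U+046F: 2-byte form → D1 AF.
U+7198: 3-byte form → E7 86 98.
U+0068: 1-byte form → 68.
U+4BB59: 4-byte form → F1 8B AD 99.
Concatenated (13 bytes): E1 84 82 D1 AF E7 86 98 68 F1 8B AD 99.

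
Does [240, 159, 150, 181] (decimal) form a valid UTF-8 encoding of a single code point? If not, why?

Leading byte 0xF0 = 11110000 → 4-byte form.
Continuation bytes 0x9F=10011111, 0x96=10010110, 0xB5=10110101 all match 10xxxxxx.
Decoded value 0x1F5B5 is ≥ 0x10000 (shortest form) and not a surrogate.

valid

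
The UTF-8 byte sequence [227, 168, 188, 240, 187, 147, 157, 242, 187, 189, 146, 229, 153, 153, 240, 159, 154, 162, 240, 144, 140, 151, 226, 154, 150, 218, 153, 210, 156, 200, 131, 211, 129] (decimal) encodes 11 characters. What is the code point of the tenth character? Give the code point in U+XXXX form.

Offset 0: leading byte 0xE3 = 11100011 → 3-byte char #1 = E3 A8 BC.
Offset 3: leading byte 0xF0 = 11110000 → 4-byte char #2 = F0 BB 93 9D.
Offset 7: leading byte 0xF2 = 11110010 → 4-byte char #3 = F2 BB BD 92.
Offset 11: leading byte 0xE5 = 11100101 → 3-byte char #4 = E5 99 99.
Offset 14: leading byte 0xF0 = 11110000 → 4-byte char #5 = F0 9F 9A A2.
Offset 18: leading byte 0xF0 = 11110000 → 4-byte char #6 = F0 90 8C 97.
Offset 22: leading byte 0xE2 = 11100010 → 3-byte char #7 = E2 9A 96.
Offset 25: leading byte 0xDA = 11011010 → 2-byte char #8 = DA 99.
Offset 27: leading byte 0xD2 = 11010010 → 2-byte char #9 = D2 9C.
Offset 29: leading byte 0xC8 = 11001000 → 2-byte char #10 = C8 83.
Leading byte 0xC8 = 11001000 matches 110xxxxx → 2-byte sequence.
Byte 1: 0xC8 = 11001000, payload 01000 (5 bits).
Byte 2: 0x83 = 10000011 (10xxxxxx ✓), payload 000011.
Concatenate: 01000000011 = 0x203 (11 bits → U+0203).

U+0203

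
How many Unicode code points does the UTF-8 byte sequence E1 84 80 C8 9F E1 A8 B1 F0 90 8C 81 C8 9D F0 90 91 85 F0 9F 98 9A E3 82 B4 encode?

Byte at offset 0: 0xE1 = 11100001 → 3-byte char (#1). Advance 3.
Byte at offset 3: 0xC8 = 11001000 → 2-byte char (#2). Advance 2.
Byte at offset 5: 0xE1 = 11100001 → 3-byte char (#3). Advance 3.
Byte at offset 8: 0xF0 = 11110000 → 4-byte char (#4). Advance 4.
Byte at offset 12: 0xC8 = 11001000 → 2-byte char (#5). Advance 2.
Byte at offset 14: 0xF0 = 11110000 → 4-byte char (#6). Advance 4.
Byte at offset 18: 0xF0 = 11110000 → 4-byte char (#7). Advance 4.
Byte at offset 22: 0xE3 = 11100011 → 3-byte char (#8). Advance 3.
Reached end at offset 25 after 8 code points.

8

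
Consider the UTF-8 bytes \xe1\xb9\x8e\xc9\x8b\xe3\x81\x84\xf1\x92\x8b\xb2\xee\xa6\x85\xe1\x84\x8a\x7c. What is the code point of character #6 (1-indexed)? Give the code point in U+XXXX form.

Offset 0: leading byte 0xE1 = 11100001 → 3-byte char #1 = E1 B9 8E.
Offset 3: leading byte 0xC9 = 11001001 → 2-byte char #2 = C9 8B.
Offset 5: leading byte 0xE3 = 11100011 → 3-byte char #3 = E3 81 84.
Offset 8: leading byte 0xF1 = 11110001 → 4-byte char #4 = F1 92 8B B2.
Offset 12: leading byte 0xEE = 11101110 → 3-byte char #5 = EE A6 85.
Offset 15: leading byte 0xE1 = 11100001 → 3-byte char #6 = E1 84 8A.
Leading byte 0xE1 = 11100001 matches 1110xxxx → 3-byte sequence.
Byte 1: 0xE1 = 11100001, payload 0001 (4 bits).
Byte 2: 0x84 = 10000100 (10xxxxxx ✓), payload 000100.
Byte 3: 0x8A = 10001010 (10xxxxxx ✓), payload 001010.
Concatenate: 0001000100001010 = 0x110A (16 bits → U+110A).

U+110A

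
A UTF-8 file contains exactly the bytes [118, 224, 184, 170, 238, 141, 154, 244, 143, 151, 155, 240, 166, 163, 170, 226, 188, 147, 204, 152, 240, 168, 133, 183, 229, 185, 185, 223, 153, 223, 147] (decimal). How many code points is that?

Byte at offset 0: 0x76 = 01110110 → 1-byte char (#1). Advance 1.
Byte at offset 1: 0xE0 = 11100000 → 3-byte char (#2). Advance 3.
Byte at offset 4: 0xEE = 11101110 → 3-byte char (#3). Advance 3.
Byte at offset 7: 0xF4 = 11110100 → 4-byte char (#4). Advance 4.
Byte at offset 11: 0xF0 = 11110000 → 4-byte char (#5). Advance 4.
Byte at offset 15: 0xE2 = 11100010 → 3-byte char (#6). Advance 3.
Byte at offset 18: 0xCC = 11001100 → 2-byte char (#7). Advance 2.
Byte at offset 20: 0xF0 = 11110000 → 4-byte char (#8). Advance 4.
Byte at offset 24: 0xE5 = 11100101 → 3-byte char (#9). Advance 3.
Byte at offset 27: 0xDF = 11011111 → 2-byte char (#10). Advance 2.
Byte at offset 29: 0xDF = 11011111 → 2-byte char (#11). Advance 2.
Reached end at offset 31 after 11 code points.

11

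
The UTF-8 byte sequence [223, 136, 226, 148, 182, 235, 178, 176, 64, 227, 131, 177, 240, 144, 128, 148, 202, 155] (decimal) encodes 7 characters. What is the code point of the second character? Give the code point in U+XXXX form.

Offset 0: leading byte 0xDF = 11011111 → 2-byte char #1 = DF 88.
Offset 2: leading byte 0xE2 = 11100010 → 3-byte char #2 = E2 94 B6.
Leading byte 0xE2 = 11100010 matches 1110xxxx → 3-byte sequence.
Byte 1: 0xE2 = 11100010, payload 0010 (4 bits).
Byte 2: 0x94 = 10010100 (10xxxxxx ✓), payload 010100.
Byte 3: 0xB6 = 10110110 (10xxxxxx ✓), payload 110110.
Concatenate: 0010010100110110 = 0x2536 (16 bits → U+2536).

U+2536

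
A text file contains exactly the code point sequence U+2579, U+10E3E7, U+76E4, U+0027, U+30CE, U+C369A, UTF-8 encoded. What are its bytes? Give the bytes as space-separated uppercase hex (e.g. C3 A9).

E2 95 B9 F4 8E 8F A7 E7 9B A4 27 E3 83 8E F3 83 9A 9A

U+2579: 3-byte form → E2 95 B9.
U+10E3E7: 4-byte form → F4 8E 8F A7.
U+76E4: 3-byte form → E7 9B A4.
U+0027: 1-byte form → 27.
U+30CE: 3-byte form → E3 83 8E.
U+C369A: 4-byte form → F3 83 9A 9A.
Concatenated (18 bytes): E2 95 B9 F4 8E 8F A7 E7 9B A4 27 E3 83 8E F3 83 9A 9A.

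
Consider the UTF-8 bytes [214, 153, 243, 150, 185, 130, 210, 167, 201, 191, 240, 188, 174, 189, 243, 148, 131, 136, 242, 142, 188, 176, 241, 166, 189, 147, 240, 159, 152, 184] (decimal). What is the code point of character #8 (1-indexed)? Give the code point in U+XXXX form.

U+66F53

Offset 0: leading byte 0xD6 = 11010110 → 2-byte char #1 = D6 99.
Offset 2: leading byte 0xF3 = 11110011 → 4-byte char #2 = F3 96 B9 82.
Offset 6: leading byte 0xD2 = 11010010 → 2-byte char #3 = D2 A7.
Offset 8: leading byte 0xC9 = 11001001 → 2-byte char #4 = C9 BF.
Offset 10: leading byte 0xF0 = 11110000 → 4-byte char #5 = F0 BC AE BD.
Offset 14: leading byte 0xF3 = 11110011 → 4-byte char #6 = F3 94 83 88.
Offset 18: leading byte 0xF2 = 11110010 → 4-byte char #7 = F2 8E BC B0.
Offset 22: leading byte 0xF1 = 11110001 → 4-byte char #8 = F1 A6 BD 93.
Leading byte 0xF1 = 11110001 matches 11110xxx → 4-byte sequence.
Byte 1: 0xF1 = 11110001, payload 001 (3 bits).
Byte 2: 0xA6 = 10100110 (10xxxxxx ✓), payload 100110.
Byte 3: 0xBD = 10111101 (10xxxxxx ✓), payload 111101.
Byte 4: 0x93 = 10010011 (10xxxxxx ✓), payload 010011.
Concatenate: 001100110111101010011 = 0x66F53 (21 bits → U+66F53).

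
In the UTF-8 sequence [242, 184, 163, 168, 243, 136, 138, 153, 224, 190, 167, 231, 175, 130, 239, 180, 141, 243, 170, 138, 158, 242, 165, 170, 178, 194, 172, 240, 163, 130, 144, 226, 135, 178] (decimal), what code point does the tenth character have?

U+21F2

Offset 0: leading byte 0xF2 = 11110010 → 4-byte char #1 = F2 B8 A3 A8.
Offset 4: leading byte 0xF3 = 11110011 → 4-byte char #2 = F3 88 8A 99.
Offset 8: leading byte 0xE0 = 11100000 → 3-byte char #3 = E0 BE A7.
Offset 11: leading byte 0xE7 = 11100111 → 3-byte char #4 = E7 AF 82.
Offset 14: leading byte 0xEF = 11101111 → 3-byte char #5 = EF B4 8D.
Offset 17: leading byte 0xF3 = 11110011 → 4-byte char #6 = F3 AA 8A 9E.
Offset 21: leading byte 0xF2 = 11110010 → 4-byte char #7 = F2 A5 AA B2.
Offset 25: leading byte 0xC2 = 11000010 → 2-byte char #8 = C2 AC.
Offset 27: leading byte 0xF0 = 11110000 → 4-byte char #9 = F0 A3 82 90.
Offset 31: leading byte 0xE2 = 11100010 → 3-byte char #10 = E2 87 B2.
Leading byte 0xE2 = 11100010 matches 1110xxxx → 3-byte sequence.
Byte 1: 0xE2 = 11100010, payload 0010 (4 bits).
Byte 2: 0x87 = 10000111 (10xxxxxx ✓), payload 000111.
Byte 3: 0xB2 = 10110010 (10xxxxxx ✓), payload 110010.
Concatenate: 0010000111110010 = 0x21F2 (16 bits → U+21F2).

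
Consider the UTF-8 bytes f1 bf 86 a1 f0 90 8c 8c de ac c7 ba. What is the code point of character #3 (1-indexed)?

Offset 0: leading byte 0xF1 = 11110001 → 4-byte char #1 = F1 BF 86 A1.
Offset 4: leading byte 0xF0 = 11110000 → 4-byte char #2 = F0 90 8C 8C.
Offset 8: leading byte 0xDE = 11011110 → 2-byte char #3 = DE AC.
Leading byte 0xDE = 11011110 matches 110xxxxx → 2-byte sequence.
Byte 1: 0xDE = 11011110, payload 11110 (5 bits).
Byte 2: 0xAC = 10101100 (10xxxxxx ✓), payload 101100.
Concatenate: 11110101100 = 0x7AC (11 bits → U+07AC).

U+07AC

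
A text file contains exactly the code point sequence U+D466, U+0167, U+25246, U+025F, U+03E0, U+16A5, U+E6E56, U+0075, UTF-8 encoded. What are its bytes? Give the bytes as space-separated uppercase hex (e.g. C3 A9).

ED 91 A6 C5 A7 F0 A5 89 86 C9 9F CF A0 E1 9A A5 F3 A6 B9 96 75

U+D466: 3-byte form → ED 91 A6.
U+0167: 2-byte form → C5 A7.
U+25246: 4-byte form → F0 A5 89 86.
U+025F: 2-byte form → C9 9F.
U+03E0: 2-byte form → CF A0.
U+16A5: 3-byte form → E1 9A A5.
U+E6E56: 4-byte form → F3 A6 B9 96.
U+0075: 1-byte form → 75.
Concatenated (21 bytes): ED 91 A6 C5 A7 F0 A5 89 86 C9 9F CF A0 E1 9A A5 F3 A6 B9 96 75.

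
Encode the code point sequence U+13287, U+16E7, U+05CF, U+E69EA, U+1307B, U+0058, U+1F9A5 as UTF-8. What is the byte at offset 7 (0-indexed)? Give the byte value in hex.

U+13287 → 4-byte form F0 93 8A 87 at offsets 0–3.
U+16E7 → 3-byte form E1 9B A7 at offsets 4–6.
U+05CF → 2-byte form D7 8F at offsets 7–8.
Offset 7 falls in char 3's range; it's byte 1 of D7 8F = 0xD7.

0xD7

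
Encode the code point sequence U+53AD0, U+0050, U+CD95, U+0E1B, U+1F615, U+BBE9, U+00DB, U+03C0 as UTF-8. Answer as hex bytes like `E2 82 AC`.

F1 93 AB 90 50 EC B6 95 E0 B8 9B F0 9F 98 95 EB AF A9 C3 9B CF 80

U+53AD0: 4-byte form → F1 93 AB 90.
U+0050: 1-byte form → 50.
U+CD95: 3-byte form → EC B6 95.
U+0E1B: 3-byte form → E0 B8 9B.
U+1F615: 4-byte form → F0 9F 98 95.
U+BBE9: 3-byte form → EB AF A9.
U+00DB: 2-byte form → C3 9B.
U+03C0: 2-byte form → CF 80.
Concatenated (22 bytes): F1 93 AB 90 50 EC B6 95 E0 B8 9B F0 9F 98 95 EB AF A9 C3 9B CF 80.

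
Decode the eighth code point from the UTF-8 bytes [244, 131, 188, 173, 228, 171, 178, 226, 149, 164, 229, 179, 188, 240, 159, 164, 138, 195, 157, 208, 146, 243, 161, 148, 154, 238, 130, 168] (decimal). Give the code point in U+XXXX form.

Offset 0: leading byte 0xF4 = 11110100 → 4-byte char #1 = F4 83 BC AD.
Offset 4: leading byte 0xE4 = 11100100 → 3-byte char #2 = E4 AB B2.
Offset 7: leading byte 0xE2 = 11100010 → 3-byte char #3 = E2 95 A4.
Offset 10: leading byte 0xE5 = 11100101 → 3-byte char #4 = E5 B3 BC.
Offset 13: leading byte 0xF0 = 11110000 → 4-byte char #5 = F0 9F A4 8A.
Offset 17: leading byte 0xC3 = 11000011 → 2-byte char #6 = C3 9D.
Offset 19: leading byte 0xD0 = 11010000 → 2-byte char #7 = D0 92.
Offset 21: leading byte 0xF3 = 11110011 → 4-byte char #8 = F3 A1 94 9A.
Leading byte 0xF3 = 11110011 matches 11110xxx → 4-byte sequence.
Byte 1: 0xF3 = 11110011, payload 011 (3 bits).
Byte 2: 0xA1 = 10100001 (10xxxxxx ✓), payload 100001.
Byte 3: 0x94 = 10010100 (10xxxxxx ✓), payload 010100.
Byte 4: 0x9A = 10011010 (10xxxxxx ✓), payload 011010.
Concatenate: 011100001010100011010 = 0xE151A (21 bits → U+E151A).

U+E151A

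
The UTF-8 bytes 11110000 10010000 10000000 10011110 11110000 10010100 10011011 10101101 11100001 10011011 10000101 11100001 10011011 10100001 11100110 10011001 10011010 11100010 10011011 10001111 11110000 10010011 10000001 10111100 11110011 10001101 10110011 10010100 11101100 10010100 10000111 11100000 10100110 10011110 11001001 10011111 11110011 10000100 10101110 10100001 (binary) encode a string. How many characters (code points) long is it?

12

Byte at offset 0: 0xF0 = 11110000 → 4-byte char (#1). Advance 4.
Byte at offset 4: 0xF0 = 11110000 → 4-byte char (#2). Advance 4.
Byte at offset 8: 0xE1 = 11100001 → 3-byte char (#3). Advance 3.
Byte at offset 11: 0xE1 = 11100001 → 3-byte char (#4). Advance 3.
Byte at offset 14: 0xE6 = 11100110 → 3-byte char (#5). Advance 3.
Byte at offset 17: 0xE2 = 11100010 → 3-byte char (#6). Advance 3.
Byte at offset 20: 0xF0 = 11110000 → 4-byte char (#7). Advance 4.
Byte at offset 24: 0xF3 = 11110011 → 4-byte char (#8). Advance 4.
Byte at offset 28: 0xEC = 11101100 → 3-byte char (#9). Advance 3.
Byte at offset 31: 0xE0 = 11100000 → 3-byte char (#10). Advance 3.
Byte at offset 34: 0xC9 = 11001001 → 2-byte char (#11). Advance 2.
Byte at offset 36: 0xF3 = 11110011 → 4-byte char (#12). Advance 4.
Reached end at offset 40 after 12 code points.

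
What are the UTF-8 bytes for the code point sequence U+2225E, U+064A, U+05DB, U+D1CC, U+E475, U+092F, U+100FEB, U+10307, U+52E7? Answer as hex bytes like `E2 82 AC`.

F0 A2 89 9E D9 8A D7 9B ED 87 8C EE 91 B5 E0 A4 AF F4 80 BF AB F0 90 8C 87 E5 8B A7

U+2225E: 4-byte form → F0 A2 89 9E.
U+064A: 2-byte form → D9 8A.
U+05DB: 2-byte form → D7 9B.
U+D1CC: 3-byte form → ED 87 8C.
U+E475: 3-byte form → EE 91 B5.
U+092F: 3-byte form → E0 A4 AF.
U+100FEB: 4-byte form → F4 80 BF AB.
U+10307: 4-byte form → F0 90 8C 87.
U+52E7: 3-byte form → E5 8B A7.
Concatenated (28 bytes): F0 A2 89 9E D9 8A D7 9B ED 87 8C EE 91 B5 E0 A4 AF F4 80 BF AB F0 90 8C 87 E5 8B A7.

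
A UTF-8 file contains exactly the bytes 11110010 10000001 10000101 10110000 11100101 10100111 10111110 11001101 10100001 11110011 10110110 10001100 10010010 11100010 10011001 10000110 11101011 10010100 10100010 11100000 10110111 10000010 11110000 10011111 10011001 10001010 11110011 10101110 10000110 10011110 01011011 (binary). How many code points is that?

10

Byte at offset 0: 0xF2 = 11110010 → 4-byte char (#1). Advance 4.
Byte at offset 4: 0xE5 = 11100101 → 3-byte char (#2). Advance 3.
Byte at offset 7: 0xCD = 11001101 → 2-byte char (#3). Advance 2.
Byte at offset 9: 0xF3 = 11110011 → 4-byte char (#4). Advance 4.
Byte at offset 13: 0xE2 = 11100010 → 3-byte char (#5). Advance 3.
Byte at offset 16: 0xEB = 11101011 → 3-byte char (#6). Advance 3.
Byte at offset 19: 0xE0 = 11100000 → 3-byte char (#7). Advance 3.
Byte at offset 22: 0xF0 = 11110000 → 4-byte char (#8). Advance 4.
Byte at offset 26: 0xF3 = 11110011 → 4-byte char (#9). Advance 4.
Byte at offset 30: 0x5B = 01011011 → 1-byte char (#10). Advance 1.
Reached end at offset 31 after 10 code points.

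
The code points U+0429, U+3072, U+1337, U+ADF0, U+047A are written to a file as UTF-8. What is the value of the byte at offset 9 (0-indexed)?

U+0429 → 2-byte form D0 A9 at offsets 0–1.
U+3072 → 3-byte form E3 81 B2 at offsets 2–4.
U+1337 → 3-byte form E1 8C B7 at offsets 5–7.
U+ADF0 → 3-byte form EA B7 B0 at offsets 8–10.
Offset 9 falls in char 4's range; it's byte 2 of EA B7 B0 = 0xB7.

0xB7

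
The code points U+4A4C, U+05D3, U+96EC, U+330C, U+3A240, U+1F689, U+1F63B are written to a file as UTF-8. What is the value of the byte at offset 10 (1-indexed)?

1-indexed offset 10 is 0-indexed offset 9.
U+4A4C → 3-byte form E4 A9 8C at offsets 0–2.
U+05D3 → 2-byte form D7 93 at offsets 3–4.
U+96EC → 3-byte form E9 9B AC at offsets 5–7.
U+330C → 3-byte form E3 8C 8C at offsets 8–10.
Offset 9 falls in char 4's range; it's byte 2 of E3 8C 8C = 0x8C.

0x8C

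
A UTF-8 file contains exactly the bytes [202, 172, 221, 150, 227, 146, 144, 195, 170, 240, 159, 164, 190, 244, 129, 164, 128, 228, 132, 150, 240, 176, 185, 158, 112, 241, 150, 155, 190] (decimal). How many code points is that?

10

Byte at offset 0: 0xCA = 11001010 → 2-byte char (#1). Advance 2.
Byte at offset 2: 0xDD = 11011101 → 2-byte char (#2). Advance 2.
Byte at offset 4: 0xE3 = 11100011 → 3-byte char (#3). Advance 3.
Byte at offset 7: 0xC3 = 11000011 → 2-byte char (#4). Advance 2.
Byte at offset 9: 0xF0 = 11110000 → 4-byte char (#5). Advance 4.
Byte at offset 13: 0xF4 = 11110100 → 4-byte char (#6). Advance 4.
Byte at offset 17: 0xE4 = 11100100 → 3-byte char (#7). Advance 3.
Byte at offset 20: 0xF0 = 11110000 → 4-byte char (#8). Advance 4.
Byte at offset 24: 0x70 = 01110000 → 1-byte char (#9). Advance 1.
Byte at offset 25: 0xF1 = 11110001 → 4-byte char (#10). Advance 4.
Reached end at offset 29 after 10 code points.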